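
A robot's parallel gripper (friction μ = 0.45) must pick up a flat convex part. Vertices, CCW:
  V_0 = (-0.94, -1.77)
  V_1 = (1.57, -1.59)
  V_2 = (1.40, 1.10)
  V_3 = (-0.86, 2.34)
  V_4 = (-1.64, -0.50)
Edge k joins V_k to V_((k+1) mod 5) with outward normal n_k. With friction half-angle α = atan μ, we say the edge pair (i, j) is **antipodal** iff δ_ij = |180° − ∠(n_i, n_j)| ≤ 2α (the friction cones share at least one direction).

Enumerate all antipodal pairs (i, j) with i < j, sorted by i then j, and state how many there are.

count = 4; pairs: (0,2), (1,3), (1,4), (2,4)

α = atan 0.45 = 24.23°;  2α = 48.46°
n_0 = (+0.0715, -0.9974)
n_1 = (+0.9980, +0.0631)
n_2 = (+0.4810, +0.8767)
n_3 = (-0.9643, +0.2648)
n_4 = (-0.8758, -0.4827)
  (0,1): δ = 90.49°  ·
  (0,2): δ = 32.85°  ✓
  (0,3): δ = 70.54°  ·
  (0,4): δ = 114.76°  ·
  (1,2): δ = 122.37°  ·
  (1,3): δ = 18.97°  ✓
  (1,4): δ = 25.25°  ✓
  (2,3): δ = 76.61°  ·
  (2,4): δ = 32.38°  ✓
  (3,4): δ = 135.78°  ·
antipodal pairs: 4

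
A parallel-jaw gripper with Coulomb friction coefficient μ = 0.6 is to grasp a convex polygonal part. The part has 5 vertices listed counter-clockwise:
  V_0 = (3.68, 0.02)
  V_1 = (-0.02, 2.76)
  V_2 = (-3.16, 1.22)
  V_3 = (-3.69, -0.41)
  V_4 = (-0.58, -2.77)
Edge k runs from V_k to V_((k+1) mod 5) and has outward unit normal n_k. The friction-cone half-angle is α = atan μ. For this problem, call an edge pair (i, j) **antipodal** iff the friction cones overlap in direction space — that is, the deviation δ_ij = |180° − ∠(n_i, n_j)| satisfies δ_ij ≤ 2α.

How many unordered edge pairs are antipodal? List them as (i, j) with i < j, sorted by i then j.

α = atan 0.6 = 30.96°;  2α = 61.93°
n_0 = (+0.5951, +0.8036)
n_1 = (-0.4403, +0.8978)
n_2 = (-0.9510, +0.3092)
n_3 = (-0.6045, -0.7966)
n_4 = (+0.5479, -0.8366)
  (0,1): δ = 117.35°  ·
  (0,2): δ = 71.49°  ·
  (0,3): δ = 0.67°  ✓
  (0,4): δ = 69.74°  ·
  (1,2): δ = 134.14°  ·
  (1,3): δ = 63.32°  ·
  (1,4): δ = 7.10°  ✓
  (2,3): δ = 109.18°  ·
  (2,4): δ = 38.77°  ✓
  (3,4): δ = 109.59°  ·
antipodal pairs: 3

count = 3; pairs: (0,3), (1,4), (2,4)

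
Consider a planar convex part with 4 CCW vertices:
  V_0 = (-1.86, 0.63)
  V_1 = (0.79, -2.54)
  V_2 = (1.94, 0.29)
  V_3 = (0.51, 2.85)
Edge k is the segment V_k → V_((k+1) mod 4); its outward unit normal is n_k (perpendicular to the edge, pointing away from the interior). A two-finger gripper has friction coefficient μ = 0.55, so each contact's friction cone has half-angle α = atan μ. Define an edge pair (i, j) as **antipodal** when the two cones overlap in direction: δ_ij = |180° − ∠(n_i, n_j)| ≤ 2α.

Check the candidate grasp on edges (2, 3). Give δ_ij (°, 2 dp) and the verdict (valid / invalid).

α = atan 0.55 = 28.81°;  2α = 57.62°
edge 2: e_2 = (-1.43, +2.56);  n_2 = (+0.8730, +0.4877)
edge 3: e_3 = (-2.37, -2.22);  n_3 = (-0.6836, +0.7298)
∠(n_2, n_3) = 103.94°
δ = |180° − 103.94°| = 76.06°
76.06° > 2α = 57.62°  →  invalid

δ = 76.06°, invalid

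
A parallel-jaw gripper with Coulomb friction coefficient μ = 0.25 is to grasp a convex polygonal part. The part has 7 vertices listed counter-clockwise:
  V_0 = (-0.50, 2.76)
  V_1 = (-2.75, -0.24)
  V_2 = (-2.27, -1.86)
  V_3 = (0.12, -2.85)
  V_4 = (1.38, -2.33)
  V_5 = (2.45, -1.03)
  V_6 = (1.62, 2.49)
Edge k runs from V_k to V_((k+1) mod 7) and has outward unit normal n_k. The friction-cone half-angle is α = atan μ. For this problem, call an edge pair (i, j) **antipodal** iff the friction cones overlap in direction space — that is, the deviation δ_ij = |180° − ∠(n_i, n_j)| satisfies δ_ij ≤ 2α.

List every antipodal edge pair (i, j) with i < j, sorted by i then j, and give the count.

α = atan 0.25 = 14.04°;  2α = 28.07°
n_0 = (-0.8000, +0.6000)
n_1 = (-0.9588, -0.2841)
n_2 = (-0.3827, -0.9239)
n_3 = (+0.3815, -0.9244)
n_4 = (+0.7721, -0.6355)
n_5 = (+0.9733, +0.2295)
n_6 = (+0.1263, +0.9920)
  (0,1): δ = 126.63°  ·
  (0,2): δ = 75.63°  ·
  (0,3): δ = 30.70°  ·
  (0,4): δ = 2.59°  ✓
  (0,5): δ = 50.14°  ·
  (0,6): δ = 119.61°  ·
  (1,2): δ = 129.00°  ·
  (1,3): δ = 84.08°  ·
  (1,4): δ = 55.96°  ·
  (1,5): δ = 3.24°  ✓
  (1,6): δ = 66.24°  ·
  (2,3): δ = 135.07°  ·
  (2,4): δ = 106.96°  ·
  (2,5): δ = 54.23°  ·
  (2,6): δ = 15.24°  ✓
  (3,4): δ = 151.88°  ·
  (3,5): δ = 99.16°  ·
  (3,6): δ = 29.68°  ·
  (4,5): δ = 127.28°  ·
  (4,6): δ = 57.80°  ·
  (5,6): δ = 110.53°  ·
antipodal pairs: 3

count = 3; pairs: (0,4), (1,5), (2,6)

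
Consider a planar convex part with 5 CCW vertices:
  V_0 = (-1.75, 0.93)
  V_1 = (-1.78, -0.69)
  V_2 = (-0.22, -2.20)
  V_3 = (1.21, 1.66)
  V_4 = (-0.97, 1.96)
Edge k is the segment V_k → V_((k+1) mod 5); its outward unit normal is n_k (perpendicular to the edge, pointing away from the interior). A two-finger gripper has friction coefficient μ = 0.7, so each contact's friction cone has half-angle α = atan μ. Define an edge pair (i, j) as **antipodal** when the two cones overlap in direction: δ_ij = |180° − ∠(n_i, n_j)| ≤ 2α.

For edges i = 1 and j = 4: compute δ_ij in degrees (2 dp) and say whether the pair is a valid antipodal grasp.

α = atan 0.7 = 34.99°;  2α = 69.98°
edge 1: e_1 = (+1.56, -1.51);  n_1 = (-0.6955, -0.7185)
edge 4: e_4 = (-0.78, -1.03);  n_4 = (-0.7972, +0.6037)
∠(n_1, n_4) = 83.07°
δ = |180° − 83.07°| = 96.93°
96.93° > 2α = 69.98°  →  invalid

δ = 96.93°, invalid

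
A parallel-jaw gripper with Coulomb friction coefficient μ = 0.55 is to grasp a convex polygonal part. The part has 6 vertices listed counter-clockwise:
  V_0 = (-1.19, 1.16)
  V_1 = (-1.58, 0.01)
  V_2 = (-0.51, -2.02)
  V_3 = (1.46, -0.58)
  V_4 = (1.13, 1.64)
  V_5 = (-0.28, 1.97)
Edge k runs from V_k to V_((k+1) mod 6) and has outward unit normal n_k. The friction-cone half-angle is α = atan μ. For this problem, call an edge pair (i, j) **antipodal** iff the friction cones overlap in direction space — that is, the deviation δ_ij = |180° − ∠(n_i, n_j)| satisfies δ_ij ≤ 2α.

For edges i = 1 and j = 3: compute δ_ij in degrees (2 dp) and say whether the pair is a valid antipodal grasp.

δ = 19.34°, valid

α = atan 0.55 = 28.81°;  2α = 57.62°
edge 1: e_1 = (+1.07, -2.03);  n_1 = (-0.8846, -0.4663)
edge 3: e_3 = (-0.33, +2.22);  n_3 = (+0.9891, +0.1470)
∠(n_1, n_3) = 160.66°
δ = |180° − 160.66°| = 19.34°
19.34° ≤ 2α = 57.62°  →  valid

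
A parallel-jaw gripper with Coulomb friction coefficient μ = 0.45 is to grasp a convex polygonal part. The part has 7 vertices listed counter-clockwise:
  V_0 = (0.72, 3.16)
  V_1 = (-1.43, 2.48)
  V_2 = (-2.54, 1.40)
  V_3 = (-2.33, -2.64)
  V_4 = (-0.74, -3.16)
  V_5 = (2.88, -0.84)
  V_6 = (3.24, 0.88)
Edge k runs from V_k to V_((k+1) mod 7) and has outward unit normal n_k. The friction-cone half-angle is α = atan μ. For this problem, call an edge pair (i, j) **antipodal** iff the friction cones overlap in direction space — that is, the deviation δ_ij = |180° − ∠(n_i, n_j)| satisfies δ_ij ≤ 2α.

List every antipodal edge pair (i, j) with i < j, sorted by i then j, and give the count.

α = atan 0.45 = 24.23°;  2α = 48.46°
n_0 = (-0.3016, +0.9534)
n_1 = (-0.6974, +0.7167)
n_2 = (-0.9987, -0.0519)
n_3 = (-0.3108, -0.9505)
n_4 = (+0.5396, -0.8419)
n_5 = (+0.9788, -0.2049)
n_6 = (+0.6709, +0.7415)
  (0,1): δ = 153.34°  ·
  (0,2): δ = 104.58°  ·
  (0,3): δ = 35.66°  ✓
  (0,4): δ = 15.10°  ✓
  (0,5): δ = 60.63°  ·
  (0,6): δ = 120.31°  ·
  (1,2): δ = 131.24°  ·
  (1,3): δ = 62.33°  ·
  (1,4): δ = 11.56°  ✓
  (1,5): δ = 33.96°  ✓
  (1,6): δ = 93.65°  ·
  (2,3): δ = 111.09°  ·
  (2,4): δ = 60.32°  ·
  (2,5): δ = 14.80°  ✓
  (2,6): δ = 44.89°  ✓
  (3,4): δ = 129.23°  ·
  (3,5): δ = 83.71°  ·
  (3,6): δ = 24.03°  ✓
  (4,5): δ = 134.48°  ·
  (4,6): δ = 74.79°  ·
  (5,6): δ = 120.32°  ·
antipodal pairs: 7

count = 7; pairs: (0,3), (0,4), (1,4), (1,5), (2,5), (2,6), (3,6)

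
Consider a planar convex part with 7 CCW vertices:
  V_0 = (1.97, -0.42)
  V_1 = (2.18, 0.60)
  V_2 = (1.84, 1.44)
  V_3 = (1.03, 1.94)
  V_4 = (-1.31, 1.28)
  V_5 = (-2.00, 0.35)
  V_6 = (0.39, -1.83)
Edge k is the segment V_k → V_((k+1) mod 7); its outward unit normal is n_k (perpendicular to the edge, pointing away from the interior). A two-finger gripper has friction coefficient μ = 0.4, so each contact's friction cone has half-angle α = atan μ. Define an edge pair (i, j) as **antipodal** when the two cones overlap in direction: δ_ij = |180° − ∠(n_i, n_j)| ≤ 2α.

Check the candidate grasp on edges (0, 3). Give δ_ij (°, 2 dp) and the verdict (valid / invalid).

α = atan 0.4 = 21.80°;  2α = 43.60°
edge 0: e_0 = (+0.21, +1.02);  n_0 = (+0.9795, -0.2017)
edge 3: e_3 = (-2.34, -0.66);  n_3 = (-0.2715, +0.9624)
∠(n_0, n_3) = 117.38°
δ = |180° − 117.38°| = 62.62°
62.62° > 2α = 43.60°  →  invalid

δ = 62.62°, invalid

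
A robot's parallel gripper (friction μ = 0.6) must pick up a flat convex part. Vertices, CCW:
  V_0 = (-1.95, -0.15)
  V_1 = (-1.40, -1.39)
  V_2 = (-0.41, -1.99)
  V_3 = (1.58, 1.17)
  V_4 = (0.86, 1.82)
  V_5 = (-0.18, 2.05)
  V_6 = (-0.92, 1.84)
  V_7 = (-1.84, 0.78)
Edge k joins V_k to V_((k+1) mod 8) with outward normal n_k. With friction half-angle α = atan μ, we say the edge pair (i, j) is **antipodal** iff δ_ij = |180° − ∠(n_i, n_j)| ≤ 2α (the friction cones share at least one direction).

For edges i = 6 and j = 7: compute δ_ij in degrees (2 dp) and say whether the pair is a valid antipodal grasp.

α = atan 0.6 = 30.96°;  2α = 61.93°
edge 6: e_6 = (-0.92, -1.06);  n_6 = (-0.7552, +0.6555)
edge 7: e_7 = (-0.11, -0.93);  n_7 = (-0.9931, +0.1175)
∠(n_6, n_7) = 34.21°
δ = |180° − 34.21°| = 145.79°
145.79° > 2α = 61.93°  →  invalid

δ = 145.79°, invalid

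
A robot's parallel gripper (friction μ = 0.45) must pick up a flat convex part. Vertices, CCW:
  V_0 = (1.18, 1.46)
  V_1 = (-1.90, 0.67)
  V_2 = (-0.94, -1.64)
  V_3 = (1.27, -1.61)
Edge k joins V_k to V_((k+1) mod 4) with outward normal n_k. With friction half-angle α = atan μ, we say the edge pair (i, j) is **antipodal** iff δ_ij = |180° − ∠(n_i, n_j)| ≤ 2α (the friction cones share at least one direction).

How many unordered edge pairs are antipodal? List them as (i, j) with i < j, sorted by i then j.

α = atan 0.45 = 24.23°;  2α = 48.46°
n_0 = (-0.2485, +0.9686)
n_1 = (-0.9234, -0.3838)
n_2 = (+0.0136, -0.9999)
n_3 = (+0.9996, +0.0293)
  (0,1): δ = 81.82°  ·
  (0,2): δ = 13.61°  ✓
  (0,3): δ = 77.29°  ·
  (1,2): δ = 111.79°  ·
  (1,3): δ = 20.89°  ✓
  (2,3): δ = 89.10°  ·
antipodal pairs: 2

count = 2; pairs: (0,2), (1,3)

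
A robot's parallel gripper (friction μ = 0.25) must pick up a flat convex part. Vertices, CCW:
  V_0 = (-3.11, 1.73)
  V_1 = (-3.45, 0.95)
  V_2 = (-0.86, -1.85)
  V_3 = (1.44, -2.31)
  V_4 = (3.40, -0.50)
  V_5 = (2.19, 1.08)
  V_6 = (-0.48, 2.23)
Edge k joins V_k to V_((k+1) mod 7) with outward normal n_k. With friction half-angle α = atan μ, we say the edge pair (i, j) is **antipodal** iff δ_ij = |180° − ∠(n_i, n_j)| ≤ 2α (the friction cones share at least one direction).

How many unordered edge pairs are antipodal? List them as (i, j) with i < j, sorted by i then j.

α = atan 0.25 = 14.04°;  2α = 28.07°
n_0 = (-0.9167, +0.3996)
n_1 = (-0.7341, -0.6790)
n_2 = (-0.1961, -0.9806)
n_3 = (+0.6784, -0.7347)
n_4 = (+0.7939, +0.6080)
n_5 = (+0.3956, +0.9184)
n_6 = (-0.1868, +0.9824)
  (0,1): δ = 113.68°  ·
  (0,2): δ = 77.76°  ·
  (0,3): δ = 23.73°  ✓
  (0,4): δ = 61.00°  ·
  (0,5): δ = 90.25°  ·
  (0,6): δ = 124.32°  ·
  (1,2): δ = 144.08°  ·
  (1,3): δ = 90.05°  ·
  (1,4): δ = 5.32°  ✓
  (1,5): δ = 23.93°  ✓
  (1,6): δ = 58.00°  ·
  (2,3): δ = 125.97°  ·
  (2,4): δ = 41.24°  ·
  (2,5): δ = 11.99°  ✓
  (2,6): δ = 22.07°  ✓
  (3,4): δ = 95.28°  ·
  (3,5): δ = 66.02°  ·
  (3,6): δ = 31.96°  ·
  (4,5): δ = 150.75°  ·
  (4,6): δ = 116.68°  ·
  (5,6): δ = 145.93°  ·
antipodal pairs: 5

count = 5; pairs: (0,3), (1,4), (1,5), (2,5), (2,6)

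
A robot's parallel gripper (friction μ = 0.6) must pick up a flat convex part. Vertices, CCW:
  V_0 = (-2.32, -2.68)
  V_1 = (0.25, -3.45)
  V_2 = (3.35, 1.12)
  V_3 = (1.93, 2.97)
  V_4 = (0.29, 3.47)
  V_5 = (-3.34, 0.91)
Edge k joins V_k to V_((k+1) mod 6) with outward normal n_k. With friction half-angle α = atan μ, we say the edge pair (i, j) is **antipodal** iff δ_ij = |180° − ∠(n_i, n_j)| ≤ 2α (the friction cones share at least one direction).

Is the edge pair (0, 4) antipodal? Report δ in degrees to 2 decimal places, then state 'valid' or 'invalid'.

δ = 51.87°, valid

α = atan 0.6 = 30.96°;  2α = 61.93°
edge 0: e_0 = (+2.57, -0.77);  n_0 = (-0.2870, -0.9579)
edge 4: e_4 = (-3.63, -2.56);  n_4 = (-0.5763, +0.8172)
∠(n_0, n_4) = 128.13°
δ = |180° − 128.13°| = 51.87°
51.87° ≤ 2α = 61.93°  →  valid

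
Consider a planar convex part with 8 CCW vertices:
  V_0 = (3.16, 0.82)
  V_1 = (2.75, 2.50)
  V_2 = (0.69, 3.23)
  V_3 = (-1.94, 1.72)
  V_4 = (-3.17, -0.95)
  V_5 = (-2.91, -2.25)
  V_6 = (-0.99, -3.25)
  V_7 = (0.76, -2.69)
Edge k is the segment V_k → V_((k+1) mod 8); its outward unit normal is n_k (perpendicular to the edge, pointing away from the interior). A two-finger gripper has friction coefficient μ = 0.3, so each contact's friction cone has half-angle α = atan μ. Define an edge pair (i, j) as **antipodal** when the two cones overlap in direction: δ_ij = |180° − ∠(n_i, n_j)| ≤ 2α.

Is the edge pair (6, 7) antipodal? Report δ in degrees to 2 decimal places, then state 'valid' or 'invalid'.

δ = 142.11°, invalid

α = atan 0.3 = 16.70°;  2α = 33.40°
edge 6: e_6 = (+1.75, +0.56);  n_6 = (+0.3048, -0.9524)
edge 7: e_7 = (+2.40, +3.51);  n_7 = (+0.8255, -0.5644)
∠(n_6, n_7) = 37.89°
δ = |180° − 37.89°| = 142.11°
142.11° > 2α = 33.40°  →  invalid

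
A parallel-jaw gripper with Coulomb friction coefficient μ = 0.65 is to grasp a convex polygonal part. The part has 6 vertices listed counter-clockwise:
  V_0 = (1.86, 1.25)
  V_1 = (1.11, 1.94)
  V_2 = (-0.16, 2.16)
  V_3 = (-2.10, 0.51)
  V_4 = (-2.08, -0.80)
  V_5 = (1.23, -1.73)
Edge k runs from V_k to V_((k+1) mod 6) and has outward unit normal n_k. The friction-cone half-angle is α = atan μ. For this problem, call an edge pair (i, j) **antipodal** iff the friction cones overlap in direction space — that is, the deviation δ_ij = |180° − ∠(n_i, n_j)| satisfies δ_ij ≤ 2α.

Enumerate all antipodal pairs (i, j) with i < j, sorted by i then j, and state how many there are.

α = atan 0.65 = 33.02°;  2α = 66.05°
n_0 = (+0.6771, +0.7359)
n_1 = (+0.1707, +0.9853)
n_2 = (-0.6479, +0.7617)
n_3 = (-0.9999, -0.0153)
n_4 = (-0.2705, -0.9627)
n_5 = (+0.9784, -0.2068)
  (0,1): δ = 147.21°  ·
  (0,2): δ = 97.00°  ·
  (0,3): δ = 46.51°  ✓
  (0,4): δ = 26.92°  ✓
  (0,5): δ = 120.68°  ·
  (1,2): δ = 129.79°  ·
  (1,3): δ = 79.30°  ·
  (1,4): δ = 5.87°  ✓
  (1,5): δ = 87.89°  ·
  (2,3): δ = 129.51°  ·
  (2,4): δ = 56.08°  ✓
  (2,5): δ = 37.68°  ✓
  (3,4): δ = 106.57°  ·
  (3,5): δ = 12.81°  ✓
  (4,5): δ = 86.24°  ·
antipodal pairs: 6

count = 6; pairs: (0,3), (0,4), (1,4), (2,4), (2,5), (3,5)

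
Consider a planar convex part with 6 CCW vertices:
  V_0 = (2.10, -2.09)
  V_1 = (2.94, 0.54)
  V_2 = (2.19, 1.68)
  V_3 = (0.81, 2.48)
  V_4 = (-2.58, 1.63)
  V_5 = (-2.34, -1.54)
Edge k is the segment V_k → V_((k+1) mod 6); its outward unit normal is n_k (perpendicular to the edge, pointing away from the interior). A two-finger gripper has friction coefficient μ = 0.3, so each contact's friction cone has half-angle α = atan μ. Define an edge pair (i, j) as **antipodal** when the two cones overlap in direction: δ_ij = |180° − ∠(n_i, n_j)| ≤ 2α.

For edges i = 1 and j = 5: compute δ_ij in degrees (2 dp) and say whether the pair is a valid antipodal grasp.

δ = 49.60°, invalid

α = atan 0.3 = 16.70°;  2α = 33.40°
edge 1: e_1 = (-0.75, +1.14);  n_1 = (+0.8354, +0.5496)
edge 5: e_5 = (+4.44, -0.55);  n_5 = (-0.1229, -0.9924)
∠(n_1, n_5) = 130.40°
δ = |180° − 130.40°| = 49.60°
49.60° > 2α = 33.40°  →  invalid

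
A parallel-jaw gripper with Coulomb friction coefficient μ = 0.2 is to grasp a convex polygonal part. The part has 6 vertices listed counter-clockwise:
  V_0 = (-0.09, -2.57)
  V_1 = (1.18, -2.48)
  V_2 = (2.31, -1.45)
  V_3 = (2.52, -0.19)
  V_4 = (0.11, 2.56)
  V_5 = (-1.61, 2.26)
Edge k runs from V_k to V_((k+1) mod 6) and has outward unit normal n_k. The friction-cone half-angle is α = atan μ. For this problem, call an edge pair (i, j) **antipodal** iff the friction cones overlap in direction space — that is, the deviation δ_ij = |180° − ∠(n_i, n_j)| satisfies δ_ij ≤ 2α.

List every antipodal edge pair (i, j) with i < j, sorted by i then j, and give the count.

α = atan 0.2 = 11.31°;  2α = 22.62°
n_0 = (+0.0707, -0.9975)
n_1 = (+0.6736, -0.7391)
n_2 = (+0.9864, -0.1644)
n_3 = (+0.7521, +0.6591)
n_4 = (-0.1718, +0.9851)
n_5 = (-0.9539, -0.3002)
  (0,1): δ = 141.70°  ·
  (0,2): δ = 103.52°  ·
  (0,3): δ = 52.82°  ·
  (0,4): δ = 5.84°  ✓
  (0,5): δ = 103.42°  ·
  (1,2): δ = 141.81°  ·
  (1,3): δ = 91.12°  ·
  (1,4): δ = 32.46°  ·
  (1,5): δ = 65.12°  ·
  (2,3): δ = 129.31°  ·
  (2,4): δ = 70.64°  ·
  (2,5): δ = 26.93°  ·
  (3,4): δ = 121.34°  ·
  (3,5): δ = 23.76°  ·
  (4,5): δ = 82.43°  ·
antipodal pairs: 1

count = 1; pairs: (0,4)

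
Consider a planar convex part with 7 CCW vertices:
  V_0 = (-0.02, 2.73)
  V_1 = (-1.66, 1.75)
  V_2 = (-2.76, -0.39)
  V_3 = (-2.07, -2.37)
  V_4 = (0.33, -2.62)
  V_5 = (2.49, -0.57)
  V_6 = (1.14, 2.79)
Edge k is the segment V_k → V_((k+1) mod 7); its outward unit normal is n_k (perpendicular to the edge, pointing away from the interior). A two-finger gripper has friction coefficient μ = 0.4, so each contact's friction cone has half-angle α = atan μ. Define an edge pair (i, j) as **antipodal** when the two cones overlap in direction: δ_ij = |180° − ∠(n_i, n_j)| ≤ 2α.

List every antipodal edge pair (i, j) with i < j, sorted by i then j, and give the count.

α = atan 0.4 = 21.80°;  2α = 43.60°
n_0 = (-0.5130, +0.8584)
n_1 = (-0.8894, +0.4572)
n_2 = (-0.9443, -0.3291)
n_3 = (-0.1036, -0.9946)
n_4 = (+0.6884, -0.7253)
n_5 = (+0.9279, +0.3728)
n_6 = (-0.0517, +0.9987)
  (0,1): δ = 148.06°  ·
  (0,2): δ = 101.65°  ·
  (0,3): δ = 36.81°  ✓
  (0,4): δ = 12.64°  ✓
  (0,5): δ = 81.03°  ·
  (0,6): δ = 152.10°  ·
  (1,2): δ = 133.58°  ·
  (1,3): δ = 68.74°  ·
  (1,4): δ = 19.29°  ✓
  (1,5): δ = 49.09°  ·
  (1,6): δ = 120.16°  ·
  (2,3): δ = 115.16°  ·
  (2,4): δ = 65.71°  ·
  (2,5): δ = 2.68°  ✓
  (2,6): δ = 73.75°  ·
  (3,4): δ = 130.55°  ·
  (3,5): δ = 62.16°  ·
  (3,6): δ = 8.91°  ✓
  (4,5): δ = 111.61°  ·
  (4,6): δ = 40.54°  ✓
  (5,6): δ = 108.93°  ·
antipodal pairs: 6

count = 6; pairs: (0,3), (0,4), (1,4), (2,5), (3,6), (4,6)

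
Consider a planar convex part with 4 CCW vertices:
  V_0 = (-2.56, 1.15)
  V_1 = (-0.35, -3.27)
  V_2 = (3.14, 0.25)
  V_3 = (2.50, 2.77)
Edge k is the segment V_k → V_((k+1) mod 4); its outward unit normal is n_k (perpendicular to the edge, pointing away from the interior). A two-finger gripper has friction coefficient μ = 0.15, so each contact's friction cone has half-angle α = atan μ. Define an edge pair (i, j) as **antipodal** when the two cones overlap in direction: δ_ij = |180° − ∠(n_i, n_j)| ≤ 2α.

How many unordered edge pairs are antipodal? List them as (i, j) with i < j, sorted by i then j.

α = atan 0.15 = 8.53°;  2α = 17.06°
n_0 = (-0.8944, -0.4472)
n_1 = (+0.7101, -0.7041)
n_2 = (+0.9692, +0.2462)
n_3 = (-0.3049, +0.9524)
  (0,1): δ = 71.32°  ·
  (0,2): δ = 12.32°  ✓
  (0,3): δ = 81.19°  ·
  (1,2): δ = 121.00°  ·
  (1,3): δ = 27.49°  ·
  (2,3): δ = 86.50°  ·
antipodal pairs: 1

count = 1; pairs: (0,2)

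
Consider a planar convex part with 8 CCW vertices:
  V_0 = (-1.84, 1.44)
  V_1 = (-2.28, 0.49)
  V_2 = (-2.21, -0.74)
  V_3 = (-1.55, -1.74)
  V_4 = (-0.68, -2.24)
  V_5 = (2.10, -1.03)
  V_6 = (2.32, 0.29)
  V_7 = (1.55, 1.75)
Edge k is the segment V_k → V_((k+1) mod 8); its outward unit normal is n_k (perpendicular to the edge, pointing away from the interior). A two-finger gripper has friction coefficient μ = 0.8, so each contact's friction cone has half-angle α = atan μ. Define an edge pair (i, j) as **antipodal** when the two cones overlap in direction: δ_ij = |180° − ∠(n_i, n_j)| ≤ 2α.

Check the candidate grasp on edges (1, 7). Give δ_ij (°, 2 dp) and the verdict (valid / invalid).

α = atan 0.8 = 38.66°;  2α = 77.32°
edge 1: e_1 = (+0.07, -1.23);  n_1 = (-0.9984, -0.0568)
edge 7: e_7 = (-3.39, -0.31);  n_7 = (-0.0911, +0.9958)
∠(n_1, n_7) = 88.03°
δ = |180° − 88.03°| = 91.97°
91.97° > 2α = 77.32°  →  invalid

δ = 91.97°, invalid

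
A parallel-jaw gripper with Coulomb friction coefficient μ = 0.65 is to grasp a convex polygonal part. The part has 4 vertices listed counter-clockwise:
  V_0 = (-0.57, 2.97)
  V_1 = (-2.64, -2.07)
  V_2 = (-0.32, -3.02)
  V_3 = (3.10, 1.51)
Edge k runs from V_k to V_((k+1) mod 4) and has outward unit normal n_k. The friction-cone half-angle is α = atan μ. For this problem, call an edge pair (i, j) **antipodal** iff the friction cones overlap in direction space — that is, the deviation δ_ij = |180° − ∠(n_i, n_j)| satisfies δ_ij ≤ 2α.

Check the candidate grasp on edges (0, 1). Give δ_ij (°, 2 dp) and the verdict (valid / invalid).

δ = 89.94°, invalid

α = atan 0.65 = 33.02°;  2α = 66.05°
edge 0: e_0 = (-2.07, -5.04);  n_0 = (-0.9250, +0.3799)
edge 1: e_1 = (+2.32, -0.95);  n_1 = (-0.3789, -0.9254)
∠(n_0, n_1) = 90.06°
δ = |180° − 90.06°| = 89.94°
89.94° > 2α = 66.05°  →  invalid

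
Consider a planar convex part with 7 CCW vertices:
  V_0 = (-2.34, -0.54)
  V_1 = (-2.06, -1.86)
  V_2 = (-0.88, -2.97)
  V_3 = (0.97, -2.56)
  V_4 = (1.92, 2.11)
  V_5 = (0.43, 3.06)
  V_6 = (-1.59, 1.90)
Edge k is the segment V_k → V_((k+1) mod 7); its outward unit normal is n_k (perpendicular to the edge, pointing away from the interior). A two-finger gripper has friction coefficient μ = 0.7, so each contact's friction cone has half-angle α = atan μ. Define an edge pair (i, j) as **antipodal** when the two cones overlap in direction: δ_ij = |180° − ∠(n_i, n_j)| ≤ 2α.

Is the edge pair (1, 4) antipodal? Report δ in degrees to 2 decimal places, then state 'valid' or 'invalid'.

α = atan 0.7 = 34.99°;  2α = 69.98°
edge 1: e_1 = (+1.18, -1.11);  n_1 = (-0.6852, -0.7284)
edge 4: e_4 = (-1.49, +0.95);  n_4 = (+0.5376, +0.8432)
∠(n_1, n_4) = 169.27°
δ = |180° − 169.27°| = 10.73°
10.73° ≤ 2α = 69.98°  →  valid

δ = 10.73°, valid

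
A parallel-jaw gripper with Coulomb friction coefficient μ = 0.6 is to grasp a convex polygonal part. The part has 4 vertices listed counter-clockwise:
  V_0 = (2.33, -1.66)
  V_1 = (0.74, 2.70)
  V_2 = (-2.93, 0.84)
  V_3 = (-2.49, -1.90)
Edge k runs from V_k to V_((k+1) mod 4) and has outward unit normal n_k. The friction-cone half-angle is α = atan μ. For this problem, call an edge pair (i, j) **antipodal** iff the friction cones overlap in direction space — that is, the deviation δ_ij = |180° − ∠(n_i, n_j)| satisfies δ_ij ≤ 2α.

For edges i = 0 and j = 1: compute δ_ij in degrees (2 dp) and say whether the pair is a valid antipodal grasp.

α = atan 0.6 = 30.96°;  2α = 61.93°
edge 0: e_0 = (-1.59, +4.36);  n_0 = (+0.9395, +0.3426)
edge 1: e_1 = (-3.67, -1.86);  n_1 = (-0.4521, +0.8920)
∠(n_0, n_1) = 96.84°
δ = |180° − 96.84°| = 83.16°
83.16° > 2α = 61.93°  →  invalid

δ = 83.16°, invalid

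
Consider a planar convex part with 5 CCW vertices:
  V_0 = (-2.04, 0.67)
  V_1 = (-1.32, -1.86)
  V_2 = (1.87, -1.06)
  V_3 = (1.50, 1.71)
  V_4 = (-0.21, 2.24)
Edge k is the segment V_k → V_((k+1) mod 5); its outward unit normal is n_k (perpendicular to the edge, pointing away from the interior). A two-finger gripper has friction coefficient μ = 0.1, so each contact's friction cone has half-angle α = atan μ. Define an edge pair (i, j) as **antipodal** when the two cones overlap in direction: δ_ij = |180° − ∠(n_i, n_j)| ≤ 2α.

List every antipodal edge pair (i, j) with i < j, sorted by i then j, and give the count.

α = atan 0.1 = 5.71°;  2α = 11.42°
n_0 = (-0.9618, -0.2737)
n_1 = (+0.2433, -0.9700)
n_2 = (+0.9912, +0.1324)
n_3 = (+0.2960, +0.9552)
n_4 = (-0.6511, +0.7590)
  (0,1): δ = 91.81°  ·
  (0,2): δ = 8.28°  ✓
  (0,3): δ = 56.89°  ·
  (0,4): δ = 114.74°  ·
  (1,2): δ = 96.47°  ·
  (1,3): δ = 31.30°  ·
  (1,4): δ = 26.55°  ·
  (2,3): δ = 114.83°  ·
  (2,4): δ = 56.98°  ·
  (3,4): δ = 122.15°  ·
antipodal pairs: 1

count = 1; pairs: (0,2)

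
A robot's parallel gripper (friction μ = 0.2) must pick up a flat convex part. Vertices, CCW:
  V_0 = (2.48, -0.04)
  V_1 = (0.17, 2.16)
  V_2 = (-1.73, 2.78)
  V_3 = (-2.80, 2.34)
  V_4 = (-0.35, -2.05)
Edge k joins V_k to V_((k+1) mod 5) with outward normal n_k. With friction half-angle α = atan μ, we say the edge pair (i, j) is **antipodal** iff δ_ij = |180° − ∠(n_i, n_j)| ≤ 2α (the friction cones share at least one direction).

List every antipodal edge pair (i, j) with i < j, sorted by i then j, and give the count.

count = 2; pairs: (0,3), (2,4)

α = atan 0.2 = 11.31°;  2α = 22.62°
n_0 = (+0.6897, +0.7241)
n_1 = (+0.3102, +0.9507)
n_2 = (-0.3803, +0.9249)
n_3 = (-0.8732, -0.4873)
n_4 = (+0.5791, -0.8153)
  (0,1): δ = 154.47°  ·
  (0,2): δ = 114.04°  ·
  (0,3): δ = 17.23°  ✓
  (0,4): δ = 78.99°  ·
  (1,2): δ = 139.57°  ·
  (1,3): δ = 42.76°  ·
  (1,4): δ = 53.46°  ·
  (2,3): δ = 83.19°  ·
  (2,4): δ = 13.03°  ✓
  (3,4): δ = 83.78°  ·
antipodal pairs: 2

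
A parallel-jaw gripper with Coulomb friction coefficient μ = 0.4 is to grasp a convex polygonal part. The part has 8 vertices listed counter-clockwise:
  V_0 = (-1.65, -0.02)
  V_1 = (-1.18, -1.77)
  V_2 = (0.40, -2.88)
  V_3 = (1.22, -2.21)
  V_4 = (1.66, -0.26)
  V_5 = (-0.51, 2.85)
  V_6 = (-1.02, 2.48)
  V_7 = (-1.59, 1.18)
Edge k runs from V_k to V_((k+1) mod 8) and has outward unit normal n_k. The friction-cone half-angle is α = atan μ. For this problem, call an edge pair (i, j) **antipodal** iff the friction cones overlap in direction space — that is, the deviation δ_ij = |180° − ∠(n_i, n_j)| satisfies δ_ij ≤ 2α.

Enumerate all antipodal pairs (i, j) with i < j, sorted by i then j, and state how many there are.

α = atan 0.4 = 21.80°;  2α = 43.60°
n_0 = (-0.9658, -0.2594)
n_1 = (-0.5749, -0.8183)
n_2 = (+0.6327, -0.7744)
n_3 = (+0.9755, -0.2201)
n_4 = (+0.8201, +0.5722)
n_5 = (-0.5872, +0.8094)
n_6 = (-0.9158, +0.4016)
n_7 = (-0.9988, +0.0499)
  (0,1): δ = 140.12°  ·
  (0,2): δ = 65.78°  ·
  (0,3): δ = 27.75°  ✓
  (0,4): δ = 19.87°  ✓
  (0,5): δ = 110.93°  ·
  (0,6): δ = 141.29°  ·
  (0,7): δ = 162.10°  ·
  (1,2): δ = 105.66°  ·
  (1,3): δ = 67.63°  ·
  (1,4): δ = 20.01°  ✓
  (1,5): δ = 71.05°  ·
  (1,6): δ = 101.41°  ·
  (1,7): δ = 122.23°  ·
  (2,3): δ = 141.97°  ·
  (2,4): δ = 94.35°  ·
  (2,5): δ = 3.29°  ✓
  (2,6): δ = 27.07°  ✓
  (2,7): δ = 47.89°  ·
  (3,4): δ = 132.38°  ·
  (3,5): δ = 41.32°  ✓
  (3,6): δ = 10.96°  ✓
  (3,7): δ = 9.85°  ✓
  (4,5): δ = 88.94°  ·
  (4,6): δ = 58.58°  ·
  (4,7): δ = 37.77°  ✓
  (5,6): δ = 149.64°  ·
  (5,7): δ = 128.82°  ·
  (6,7): δ = 159.19°  ·
antipodal pairs: 9

count = 9; pairs: (0,3), (0,4), (1,4), (2,5), (2,6), (3,5), (3,6), (3,7), (4,7)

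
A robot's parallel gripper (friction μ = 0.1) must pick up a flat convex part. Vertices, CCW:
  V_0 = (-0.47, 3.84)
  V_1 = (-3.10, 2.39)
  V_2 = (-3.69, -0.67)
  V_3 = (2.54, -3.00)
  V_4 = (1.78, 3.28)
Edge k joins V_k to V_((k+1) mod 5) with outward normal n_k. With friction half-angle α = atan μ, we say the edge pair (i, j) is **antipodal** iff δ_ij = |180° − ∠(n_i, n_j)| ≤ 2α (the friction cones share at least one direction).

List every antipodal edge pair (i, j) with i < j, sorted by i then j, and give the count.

α = atan 0.1 = 5.71°;  2α = 11.42°
n_0 = (-0.4828, +0.8757)
n_1 = (-0.9819, +0.1893)
n_2 = (-0.3503, -0.9366)
n_3 = (+0.9928, +0.1201)
n_4 = (+0.2415, +0.9704)
  (0,1): δ = 129.78°  ·
  (0,2): δ = 49.37°  ·
  (0,3): δ = 68.03°  ·
  (0,4): δ = 137.15°  ·
  (1,2): δ = 99.59°  ·
  (1,3): δ = 17.81°  ·
  (1,4): δ = 86.94°  ·
  (2,3): δ = 62.59°  ·
  (2,4): δ = 6.53°  ✓
  (3,4): δ = 110.88°  ·
antipodal pairs: 1

count = 1; pairs: (2,4)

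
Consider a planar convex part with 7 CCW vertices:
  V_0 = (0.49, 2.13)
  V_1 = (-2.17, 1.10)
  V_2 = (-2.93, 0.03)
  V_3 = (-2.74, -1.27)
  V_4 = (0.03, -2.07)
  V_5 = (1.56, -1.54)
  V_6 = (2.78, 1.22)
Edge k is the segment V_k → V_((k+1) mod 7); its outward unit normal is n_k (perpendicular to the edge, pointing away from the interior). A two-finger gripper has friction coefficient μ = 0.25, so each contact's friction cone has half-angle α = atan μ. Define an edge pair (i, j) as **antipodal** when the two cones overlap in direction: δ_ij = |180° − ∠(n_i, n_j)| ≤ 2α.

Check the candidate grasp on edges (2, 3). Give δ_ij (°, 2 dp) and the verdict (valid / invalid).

δ = 114.42°, invalid

α = atan 0.25 = 14.04°;  2α = 28.07°
edge 2: e_2 = (+0.19, -1.30);  n_2 = (-0.9895, -0.1446)
edge 3: e_3 = (+2.77, -0.80);  n_3 = (-0.2775, -0.9607)
∠(n_2, n_3) = 65.58°
δ = |180° − 65.58°| = 114.42°
114.42° > 2α = 28.07°  →  invalid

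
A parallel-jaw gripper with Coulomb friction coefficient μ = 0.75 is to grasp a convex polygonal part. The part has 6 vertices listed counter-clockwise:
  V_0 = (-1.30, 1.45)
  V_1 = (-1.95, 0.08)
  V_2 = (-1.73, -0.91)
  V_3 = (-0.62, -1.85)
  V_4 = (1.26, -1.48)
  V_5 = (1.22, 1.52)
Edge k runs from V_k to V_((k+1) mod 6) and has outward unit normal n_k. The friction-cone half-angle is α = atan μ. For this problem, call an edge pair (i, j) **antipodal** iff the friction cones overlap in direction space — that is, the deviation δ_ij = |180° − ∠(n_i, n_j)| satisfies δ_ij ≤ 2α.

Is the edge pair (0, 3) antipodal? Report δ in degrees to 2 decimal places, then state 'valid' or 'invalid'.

α = atan 0.75 = 36.87°;  2α = 73.74°
edge 0: e_0 = (-0.65, -1.37);  n_0 = (-0.9035, +0.4287)
edge 3: e_3 = (+1.88, +0.37);  n_3 = (+0.1931, -0.9812)
∠(n_0, n_3) = 126.52°
δ = |180° − 126.52°| = 53.48°
53.48° ≤ 2α = 73.74°  →  valid

δ = 53.48°, valid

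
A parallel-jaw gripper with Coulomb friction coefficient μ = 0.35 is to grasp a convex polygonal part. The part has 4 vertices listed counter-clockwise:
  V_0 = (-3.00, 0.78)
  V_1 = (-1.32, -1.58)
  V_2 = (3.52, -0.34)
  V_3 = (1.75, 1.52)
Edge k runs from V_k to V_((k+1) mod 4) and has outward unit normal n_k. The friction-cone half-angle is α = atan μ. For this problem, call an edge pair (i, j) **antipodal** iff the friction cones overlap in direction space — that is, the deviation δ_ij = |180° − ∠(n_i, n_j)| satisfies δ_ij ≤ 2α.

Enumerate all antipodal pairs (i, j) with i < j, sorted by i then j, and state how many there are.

α = atan 0.35 = 19.29°;  2α = 38.58°
n_0 = (-0.8147, -0.5799)
n_1 = (+0.2482, -0.9687)
n_2 = (+0.7244, +0.6894)
n_3 = (-0.1539, +0.9881)
  (0,1): δ = 111.08°  ·
  (0,2): δ = 8.13°  ✓
  (0,3): δ = 63.41°  ·
  (1,2): δ = 60.79°  ·
  (1,3): δ = 5.52°  ✓
  (2,3): δ = 124.72°  ·
antipodal pairs: 2

count = 2; pairs: (0,2), (1,3)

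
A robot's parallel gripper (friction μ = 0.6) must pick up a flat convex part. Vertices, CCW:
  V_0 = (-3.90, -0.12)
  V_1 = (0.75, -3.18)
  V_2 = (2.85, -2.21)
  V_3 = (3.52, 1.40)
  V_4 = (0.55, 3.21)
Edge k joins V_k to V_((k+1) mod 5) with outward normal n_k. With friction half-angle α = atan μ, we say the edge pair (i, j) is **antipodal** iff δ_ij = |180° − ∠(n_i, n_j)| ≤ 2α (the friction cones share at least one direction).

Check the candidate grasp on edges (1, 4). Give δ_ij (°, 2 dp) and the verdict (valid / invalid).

δ = 12.02°, valid

α = atan 0.6 = 30.96°;  2α = 61.93°
edge 1: e_1 = (+2.10, +0.97);  n_1 = (+0.4193, -0.9078)
edge 4: e_4 = (-4.45, -3.33);  n_4 = (-0.5991, +0.8006)
∠(n_1, n_4) = 167.98°
δ = |180° − 167.98°| = 12.02°
12.02° ≤ 2α = 61.93°  →  valid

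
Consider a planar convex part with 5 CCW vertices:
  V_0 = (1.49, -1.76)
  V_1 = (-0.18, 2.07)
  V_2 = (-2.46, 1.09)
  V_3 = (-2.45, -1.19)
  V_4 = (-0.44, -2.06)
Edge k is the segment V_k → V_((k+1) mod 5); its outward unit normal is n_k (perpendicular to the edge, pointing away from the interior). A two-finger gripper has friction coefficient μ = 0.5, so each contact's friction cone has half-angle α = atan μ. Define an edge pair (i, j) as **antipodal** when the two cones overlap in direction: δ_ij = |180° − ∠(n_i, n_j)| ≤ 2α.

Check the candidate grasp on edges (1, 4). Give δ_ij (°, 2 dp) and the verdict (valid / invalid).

α = atan 0.5 = 26.57°;  2α = 53.13°
edge 1: e_1 = (-2.28, -0.98);  n_1 = (-0.3949, +0.9187)
edge 4: e_4 = (+1.93, +0.30);  n_4 = (+0.1536, -0.9881)
∠(n_1, n_4) = 165.58°
δ = |180° − 165.58°| = 14.42°
14.42° ≤ 2α = 53.13°  →  valid

δ = 14.42°, valid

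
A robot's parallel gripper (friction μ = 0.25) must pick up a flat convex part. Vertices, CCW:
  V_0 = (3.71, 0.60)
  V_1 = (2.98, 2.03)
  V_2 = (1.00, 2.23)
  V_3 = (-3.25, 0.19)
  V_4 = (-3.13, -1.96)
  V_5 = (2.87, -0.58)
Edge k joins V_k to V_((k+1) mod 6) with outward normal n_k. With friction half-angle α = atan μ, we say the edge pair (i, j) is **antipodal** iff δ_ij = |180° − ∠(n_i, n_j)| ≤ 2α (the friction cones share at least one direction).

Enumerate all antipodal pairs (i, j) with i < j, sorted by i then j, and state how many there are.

α = atan 0.25 = 14.04°;  2α = 28.07°
n_0 = (+0.8907, +0.4547)
n_1 = (+0.1005, +0.9949)
n_2 = (-0.4327, +0.9015)
n_3 = (-0.9984, -0.0557)
n_4 = (+0.2241, -0.9746)
n_5 = (+0.8147, -0.5799)
  (0,1): δ = 122.81°  ·
  (0,2): δ = 91.40°  ·
  (0,3): δ = 23.85°  ✓
  (0,4): δ = 75.91°  ·
  (0,5): δ = 117.51°  ·
  (1,2): δ = 148.59°  ·
  (1,3): δ = 81.04°  ·
  (1,4): δ = 18.72°  ✓
  (1,5): δ = 60.32°  ·
  (2,3): δ = 112.45°  ·
  (2,4): δ = 12.69°  ✓
  (2,5): δ = 28.91°  ·
  (3,4): δ = 80.24°  ·
  (3,5): δ = 38.64°  ·
  (4,5): δ = 138.40°  ·
antipodal pairs: 3

count = 3; pairs: (0,3), (1,4), (2,4)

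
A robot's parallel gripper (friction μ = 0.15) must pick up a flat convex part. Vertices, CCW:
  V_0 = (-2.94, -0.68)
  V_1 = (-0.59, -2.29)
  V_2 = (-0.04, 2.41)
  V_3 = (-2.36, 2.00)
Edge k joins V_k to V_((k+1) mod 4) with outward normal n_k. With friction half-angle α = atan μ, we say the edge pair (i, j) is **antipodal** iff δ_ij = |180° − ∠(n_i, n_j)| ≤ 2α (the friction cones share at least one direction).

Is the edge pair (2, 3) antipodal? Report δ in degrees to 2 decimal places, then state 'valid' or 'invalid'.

α = atan 0.15 = 8.53°;  2α = 17.06°
edge 2: e_2 = (-2.32, -0.41);  n_2 = (-0.1740, +0.9847)
edge 3: e_3 = (-0.58, -2.68);  n_3 = (-0.9774, +0.2115)
∠(n_2, n_3) = 67.77°
δ = |180° − 67.77°| = 112.23°
112.23° > 2α = 17.06°  →  invalid

δ = 112.23°, invalid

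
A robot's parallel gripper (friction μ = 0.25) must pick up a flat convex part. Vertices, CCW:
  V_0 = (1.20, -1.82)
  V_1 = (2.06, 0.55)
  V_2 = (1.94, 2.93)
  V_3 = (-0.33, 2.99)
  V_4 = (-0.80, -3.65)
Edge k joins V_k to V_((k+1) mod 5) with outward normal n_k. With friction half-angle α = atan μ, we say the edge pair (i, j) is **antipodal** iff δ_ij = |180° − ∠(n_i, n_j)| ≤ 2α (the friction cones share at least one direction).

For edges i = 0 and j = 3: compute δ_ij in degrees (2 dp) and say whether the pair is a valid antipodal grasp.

α = atan 0.25 = 14.04°;  2α = 28.07°
edge 0: e_0 = (+0.86, +2.37);  n_0 = (+0.9400, -0.3411)
edge 3: e_3 = (-0.47, -6.64);  n_3 = (-0.9975, +0.0706)
∠(n_0, n_3) = 164.10°
δ = |180° − 164.10°| = 15.90°
15.90° ≤ 2α = 28.07°  →  valid

δ = 15.90°, valid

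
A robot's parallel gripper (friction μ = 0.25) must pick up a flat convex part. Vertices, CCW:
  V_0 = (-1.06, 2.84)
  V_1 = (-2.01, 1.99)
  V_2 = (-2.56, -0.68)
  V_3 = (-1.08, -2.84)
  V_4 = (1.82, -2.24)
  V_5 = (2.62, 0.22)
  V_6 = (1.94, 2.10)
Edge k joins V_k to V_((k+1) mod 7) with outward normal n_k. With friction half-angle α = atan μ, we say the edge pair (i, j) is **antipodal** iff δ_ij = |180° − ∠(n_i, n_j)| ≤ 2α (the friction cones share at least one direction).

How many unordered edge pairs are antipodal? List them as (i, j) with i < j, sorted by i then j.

count = 3; pairs: (1,4), (2,5), (3,6)

α = atan 0.25 = 14.04°;  2α = 28.07°
n_0 = (-0.6668, +0.7452)
n_1 = (-0.9794, +0.2018)
n_2 = (-0.8249, -0.5652)
n_3 = (+0.2026, -0.9793)
n_4 = (+0.9510, -0.3093)
n_5 = (+0.9404, +0.3401)
n_6 = (+0.2395, +0.9709)
  (0,1): δ = 143.46°  ·
  (0,2): δ = 97.40°  ·
  (0,3): δ = 30.13°  ·
  (0,4): δ = 30.17°  ·
  (0,5): δ = 68.06°  ·
  (0,6): δ = 124.32°  ·
  (1,2): δ = 133.94°  ·
  (1,3): δ = 66.67°  ·
  (1,4): δ = 6.38°  ✓
  (1,5): δ = 31.52°  ·
  (1,6): δ = 87.78°  ·
  (2,3): δ = 112.73°  ·
  (2,4): δ = 52.43°  ·
  (2,5): δ = 14.53°  ✓
  (2,6): δ = 41.73°  ·
  (3,4): δ = 119.70°  ·
  (3,5): δ = 81.80°  ·
  (3,6): δ = 25.55°  ✓
  (4,5): δ = 142.10°  ·
  (4,6): δ = 85.84°  ·
  (5,6): δ = 123.74°  ·
antipodal pairs: 3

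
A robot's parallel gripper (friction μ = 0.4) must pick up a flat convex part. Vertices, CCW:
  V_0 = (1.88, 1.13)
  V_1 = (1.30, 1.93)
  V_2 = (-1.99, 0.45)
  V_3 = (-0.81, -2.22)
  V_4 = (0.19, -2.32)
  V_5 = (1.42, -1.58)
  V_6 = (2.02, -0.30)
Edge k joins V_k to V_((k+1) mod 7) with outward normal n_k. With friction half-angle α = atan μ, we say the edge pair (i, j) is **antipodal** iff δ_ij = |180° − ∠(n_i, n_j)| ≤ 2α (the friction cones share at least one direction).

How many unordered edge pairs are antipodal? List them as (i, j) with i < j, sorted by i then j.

α = atan 0.4 = 21.80°;  2α = 43.60°
n_0 = (+0.8096, +0.5870)
n_1 = (-0.4102, +0.9120)
n_2 = (-0.9147, -0.4042)
n_3 = (-0.0995, -0.9950)
n_4 = (+0.5155, -0.8569)
n_5 = (+0.9055, -0.4244)
n_6 = (+0.9952, +0.0974)
  (0,1): δ = 101.72°  ·
  (0,2): δ = 12.10°  ✓
  (0,3): δ = 48.35°  ·
  (0,4): δ = 85.09°  ·
  (0,5): δ = 118.94°  ·
  (0,6): δ = 149.65°  ·
  (1,2): δ = 90.38°  ·
  (1,3): δ = 29.93°  ✓
  (1,4): δ = 6.81°  ✓
  (1,5): δ = 40.66°  ✓
  (1,6): δ = 71.37°  ·
  (2,3): δ = 119.55°  ·
  (2,4): δ = 82.81°  ·
  (2,5): δ = 48.96°  ·
  (2,6): δ = 18.25°  ✓
  (3,4): δ = 143.26°  ·
  (3,5): δ = 109.40°  ·
  (3,6): δ = 78.70°  ·
  (4,5): δ = 146.15°  ·
  (4,6): δ = 115.44°  ·
  (5,6): δ = 149.29°  ·
antipodal pairs: 5

count = 5; pairs: (0,2), (1,3), (1,4), (1,5), (2,6)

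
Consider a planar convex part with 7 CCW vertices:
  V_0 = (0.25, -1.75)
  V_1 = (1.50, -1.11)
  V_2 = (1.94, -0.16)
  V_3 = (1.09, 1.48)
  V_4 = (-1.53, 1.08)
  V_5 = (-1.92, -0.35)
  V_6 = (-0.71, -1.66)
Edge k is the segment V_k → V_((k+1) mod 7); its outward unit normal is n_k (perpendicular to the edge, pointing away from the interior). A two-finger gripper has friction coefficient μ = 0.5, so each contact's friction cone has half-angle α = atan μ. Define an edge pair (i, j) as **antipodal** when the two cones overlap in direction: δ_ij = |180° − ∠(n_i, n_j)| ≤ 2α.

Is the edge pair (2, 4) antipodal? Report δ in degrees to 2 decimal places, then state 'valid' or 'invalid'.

α = atan 0.5 = 26.57°;  2α = 53.13°
edge 2: e_2 = (-0.85, +1.64);  n_2 = (+0.8878, +0.4602)
edge 4: e_4 = (-0.39, -1.43);  n_4 = (-0.9648, +0.2631)
∠(n_2, n_4) = 137.35°
δ = |180° − 137.35°| = 42.65°
42.65° ≤ 2α = 53.13°  →  valid

δ = 42.65°, valid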